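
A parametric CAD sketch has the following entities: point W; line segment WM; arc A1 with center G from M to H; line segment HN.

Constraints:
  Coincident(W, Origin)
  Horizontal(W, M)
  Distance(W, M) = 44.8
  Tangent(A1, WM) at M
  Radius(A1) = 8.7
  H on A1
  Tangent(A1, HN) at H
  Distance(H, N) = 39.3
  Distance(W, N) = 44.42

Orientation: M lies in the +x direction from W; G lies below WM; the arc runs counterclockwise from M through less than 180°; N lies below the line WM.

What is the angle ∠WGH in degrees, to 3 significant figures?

15.6°

Checks: W.y = 0.00, M.y = 0.00 ✓; |GH| = 8.700 ✓; ∠(GH, HN) = 90.00° ✓; |HN| = 39.30 ✓; |WN| = 44.42 ✓.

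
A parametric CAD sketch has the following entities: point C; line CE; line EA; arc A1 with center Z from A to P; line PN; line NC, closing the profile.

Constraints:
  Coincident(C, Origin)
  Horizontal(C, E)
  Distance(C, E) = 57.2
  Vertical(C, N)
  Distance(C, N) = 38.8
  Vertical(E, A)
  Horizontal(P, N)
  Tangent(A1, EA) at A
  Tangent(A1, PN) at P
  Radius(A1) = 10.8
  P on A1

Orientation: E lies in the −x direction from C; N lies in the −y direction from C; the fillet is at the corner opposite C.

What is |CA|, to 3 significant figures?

63.7

The virtual corner opposite C is at (-57.2, -38.8). Tangency of A1 to EA means the radius ZA is perpendicular to EA and tangency of A1 to PN means the radius ZP is perpendicular to PN, with radius 10.8, so the center Z sits 10.8 in from both sides at Z = (-46.4, -28.0). That places the tangent points at A = (-57.2, -28.0) on EA and P = (-46.4, -38.8) on PN. Then |CA| = |A − C| = 63.7.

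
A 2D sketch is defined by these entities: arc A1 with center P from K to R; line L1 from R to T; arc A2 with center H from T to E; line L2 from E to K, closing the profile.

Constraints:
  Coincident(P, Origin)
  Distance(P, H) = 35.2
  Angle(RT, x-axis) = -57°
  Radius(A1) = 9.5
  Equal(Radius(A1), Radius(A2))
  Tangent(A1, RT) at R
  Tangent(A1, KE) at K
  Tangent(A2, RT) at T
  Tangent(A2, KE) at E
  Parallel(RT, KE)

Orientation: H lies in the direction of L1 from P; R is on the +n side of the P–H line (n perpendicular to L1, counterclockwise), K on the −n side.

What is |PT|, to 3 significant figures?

36.5

Tangency of A1 to both parallel lines with radius 9.5 puts R and K at P ± 9.5·n: R = (7.97, 5.17), K = (-7.97, -5.17). Equal radii place T and E the same way about H: T = H + 9.5·n = (27.1, -24.3), E = H − 9.5·n = (11.2, -34.7). Then |PT| = |T − P| = 36.5.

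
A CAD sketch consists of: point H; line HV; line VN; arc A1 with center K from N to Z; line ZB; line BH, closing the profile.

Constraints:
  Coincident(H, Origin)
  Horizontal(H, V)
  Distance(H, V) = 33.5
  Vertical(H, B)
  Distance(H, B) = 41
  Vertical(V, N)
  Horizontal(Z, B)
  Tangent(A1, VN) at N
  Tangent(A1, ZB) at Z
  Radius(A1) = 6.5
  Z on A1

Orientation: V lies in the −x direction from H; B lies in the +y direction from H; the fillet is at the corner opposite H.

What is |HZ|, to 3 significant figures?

49.1

H is at the origin; HV is horizontal with |HV| = 33.5 and V on the −x side, so V = (-33.5, 0.00). H and B share the same x with |HB| = 41.0 and B on the +y side, so B = (0.00, 41.0). The virtual corner opposite H is at (-33.5, 41.0). Tangency of A1 to VN means the radius KN is perpendicular to VN and tangency of A1 to ZB means the radius KZ is perpendicular to ZB, with radius 6.5, so the center K sits 6.5 in from both sides at K = (-27.0, 34.5). That places the tangent points at N = (-33.5, 34.5) on VN and Z = (-27.0, 41.0) on ZB. Then |HZ| = |Z − H| = 49.1.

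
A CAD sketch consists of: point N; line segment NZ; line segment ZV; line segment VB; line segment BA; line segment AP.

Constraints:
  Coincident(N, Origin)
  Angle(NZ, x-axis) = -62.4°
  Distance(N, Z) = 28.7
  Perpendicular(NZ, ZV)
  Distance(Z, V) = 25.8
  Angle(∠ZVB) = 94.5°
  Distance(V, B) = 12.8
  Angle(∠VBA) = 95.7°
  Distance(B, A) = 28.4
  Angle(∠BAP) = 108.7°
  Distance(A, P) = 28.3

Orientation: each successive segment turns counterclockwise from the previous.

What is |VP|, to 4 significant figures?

41.22

N is at the origin; NZ runs at -62.4° with length 28.7, so Z = (13.30, -25.43). NZ ⟂ ZV, so ZV runs at 27.60°; with |ZV| = 25.8, V = (36.16, -13.48). ∠ZVB = 94.5° gives VB at 113.1° from the x-axis; with |VB| = 12.8, B = (31.14, -1.707). ∠VBA = 95.7° gives BA at -162.6° from the x-axis; with |BA| = 28.4, A = (4.038, -10.20). ∠BAP = 108.7° gives AP at -91.30° from the x-axis; with |AP| = 28.3, P = (3.396, -38.49). Then |VP| = |P − V| = 41.22.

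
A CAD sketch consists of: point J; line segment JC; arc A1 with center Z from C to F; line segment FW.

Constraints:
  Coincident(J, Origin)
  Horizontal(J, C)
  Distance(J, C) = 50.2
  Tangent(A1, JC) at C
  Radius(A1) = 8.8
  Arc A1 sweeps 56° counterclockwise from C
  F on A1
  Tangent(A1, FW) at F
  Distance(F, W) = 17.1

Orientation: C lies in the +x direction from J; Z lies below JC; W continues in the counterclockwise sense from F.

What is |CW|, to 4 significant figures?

24.70

J is at the origin; JC is horizontal with |JC| = 50.2 and C on the +x side, so C = (50.20, 0.000). Tangency of A1 to JC means the radius ZC is perpendicular to JC, so Z = C + (0, -8.8) = (50.20, -8.800). On A1, C sits at bearing 90° from Z; a 56° counterclockwise sweep puts F at bearing 146°, so F = Z + 8.8·(cos 146°, sin 146°) = (42.90, -3.879). Since A1 is tangent to FW there, ZF ⟂ FW, so FW runs along (−sin 146°, cos 146°); with |FW| = 17.1, W = (33.34, -18.06). Then |CW| = |W − C| = 24.70.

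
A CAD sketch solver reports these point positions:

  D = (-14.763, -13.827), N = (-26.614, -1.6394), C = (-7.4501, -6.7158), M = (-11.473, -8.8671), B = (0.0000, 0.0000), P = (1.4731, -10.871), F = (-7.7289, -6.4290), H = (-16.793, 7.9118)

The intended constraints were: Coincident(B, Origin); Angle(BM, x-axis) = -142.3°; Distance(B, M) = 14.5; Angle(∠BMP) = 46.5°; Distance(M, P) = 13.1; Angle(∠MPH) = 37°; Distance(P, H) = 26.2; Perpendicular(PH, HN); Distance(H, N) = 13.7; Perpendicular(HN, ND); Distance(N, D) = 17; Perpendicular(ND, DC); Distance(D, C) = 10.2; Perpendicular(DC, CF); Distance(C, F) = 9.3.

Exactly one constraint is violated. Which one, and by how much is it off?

Distance(C, F) = 9.3 — off by 8.90.

B = (0.00, 0.00) ✓; BM at -142.3° ✓; |BM| = 14.50 ✓; ∠BMP = 46.50° ✓; |MP| = 13.10 ✓; ∠MPH = 37.00° ✓; |PH| = 26.20 ✓; ∠(PH, HN) = 90.00° ✓; |HN| = 13.70 ✓; ∠(HN, ND) = 90.00° ✓; |ND| = 17.00 ✓; ∠(ND, DC) = 90.00° ✓; |DC| = 10.20 ✓; ∠(DC, CF) = 89.99° ✓; |CF| = 0.4000 ✗.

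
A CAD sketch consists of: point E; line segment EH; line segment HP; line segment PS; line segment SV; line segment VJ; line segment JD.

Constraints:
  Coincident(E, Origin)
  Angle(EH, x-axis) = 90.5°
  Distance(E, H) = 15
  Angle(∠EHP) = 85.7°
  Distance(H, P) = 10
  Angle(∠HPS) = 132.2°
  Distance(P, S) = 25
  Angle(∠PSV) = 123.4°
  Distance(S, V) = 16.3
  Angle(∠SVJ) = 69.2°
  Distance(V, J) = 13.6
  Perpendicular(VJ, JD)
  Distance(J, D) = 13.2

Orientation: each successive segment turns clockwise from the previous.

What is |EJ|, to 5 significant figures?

15.581

E is at the origin; EH runs at 90.5° with length 15.0, so H = (-0.13090, 14.999). ∠EHP = 85.7° gives HP at -3.8000° from the x-axis; with |HP| = 10.0, P = (9.8471, 14.337). ∠HPS = 132.2° gives PS at -51.600° from the x-axis; with |PS| = 25.0, S = (25.376, -5.2556). ∠PSV = 123.4° gives SV at -108.20° from the x-axis; with |SV| = 16.3, V = (20.285, -20.740). ∠SVJ = 69.2° gives VJ at 141.00° from the x-axis; with |VJ| = 13.6, J = (9.7156, -12.181). Then |EJ| = |J − E| = 15.581.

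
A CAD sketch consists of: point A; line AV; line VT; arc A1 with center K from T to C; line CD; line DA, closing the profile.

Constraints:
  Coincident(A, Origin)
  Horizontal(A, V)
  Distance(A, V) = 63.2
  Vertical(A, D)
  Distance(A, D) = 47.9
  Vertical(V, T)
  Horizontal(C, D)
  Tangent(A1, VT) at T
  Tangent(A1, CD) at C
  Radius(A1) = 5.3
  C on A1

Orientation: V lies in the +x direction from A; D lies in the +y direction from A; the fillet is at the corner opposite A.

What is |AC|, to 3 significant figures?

75.1

The virtual corner opposite A is at (63.2, 47.9). Since A1 is tangent to VT there, KT ⟂ VT and since A1 is tangent to CD there, KC ⟂ CD, with radius 5.3, so the center K sits 5.3 in from both sides at K = (57.9, 42.6). That places the tangent points at T = (63.2, 42.6) on VT and C = (57.9, 47.9) on CD. Then |AC| = |C − A| = 75.1.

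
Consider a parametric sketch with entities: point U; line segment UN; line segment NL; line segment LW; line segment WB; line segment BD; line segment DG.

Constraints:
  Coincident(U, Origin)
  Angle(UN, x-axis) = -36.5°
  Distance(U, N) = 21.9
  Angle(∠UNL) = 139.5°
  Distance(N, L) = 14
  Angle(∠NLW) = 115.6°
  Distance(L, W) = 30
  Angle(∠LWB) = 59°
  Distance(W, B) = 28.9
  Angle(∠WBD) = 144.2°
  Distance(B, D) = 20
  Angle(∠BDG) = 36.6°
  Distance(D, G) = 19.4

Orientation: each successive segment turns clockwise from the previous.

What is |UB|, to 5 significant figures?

17.961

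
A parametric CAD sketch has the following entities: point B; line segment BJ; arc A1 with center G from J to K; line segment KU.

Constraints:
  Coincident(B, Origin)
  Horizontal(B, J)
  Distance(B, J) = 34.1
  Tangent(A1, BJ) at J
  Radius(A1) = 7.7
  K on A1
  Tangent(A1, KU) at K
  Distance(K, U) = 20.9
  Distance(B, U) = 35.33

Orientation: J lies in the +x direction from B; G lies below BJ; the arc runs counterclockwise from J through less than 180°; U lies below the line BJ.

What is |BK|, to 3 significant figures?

27.3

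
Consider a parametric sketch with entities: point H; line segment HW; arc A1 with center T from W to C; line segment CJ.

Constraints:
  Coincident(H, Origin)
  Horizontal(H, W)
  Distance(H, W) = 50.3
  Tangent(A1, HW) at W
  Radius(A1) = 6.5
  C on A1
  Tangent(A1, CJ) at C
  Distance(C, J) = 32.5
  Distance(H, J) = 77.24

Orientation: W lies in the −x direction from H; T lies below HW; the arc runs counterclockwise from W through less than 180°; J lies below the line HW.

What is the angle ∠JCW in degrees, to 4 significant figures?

147.2°

Checks: H = (0.00, 0.00) ✓; |TC| = 6.500 ✓; ∠(TC, CJ) = 90.00° ✓; |CJ| = 32.50 ✓; |HJ| = 77.24 ✓.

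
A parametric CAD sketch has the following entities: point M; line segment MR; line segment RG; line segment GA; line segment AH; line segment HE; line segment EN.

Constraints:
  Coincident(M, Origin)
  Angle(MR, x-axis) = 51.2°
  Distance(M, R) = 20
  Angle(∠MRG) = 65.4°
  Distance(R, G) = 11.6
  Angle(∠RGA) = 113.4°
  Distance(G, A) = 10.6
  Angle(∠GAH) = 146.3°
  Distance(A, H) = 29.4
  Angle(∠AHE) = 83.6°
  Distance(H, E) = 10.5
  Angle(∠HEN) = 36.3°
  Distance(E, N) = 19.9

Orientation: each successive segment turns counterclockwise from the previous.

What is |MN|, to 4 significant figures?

15.34

∠AHE = 83.6° gives HE at 2.500° from the x-axis; with |HE| = 10.5, E = (3.309, -18.84). ∠HEN = 36.3° gives EN at 146.2° from the x-axis; with |EN| = 19.9, N = (-13.23, -7.770). Then |MN| = |N − M| = 15.34.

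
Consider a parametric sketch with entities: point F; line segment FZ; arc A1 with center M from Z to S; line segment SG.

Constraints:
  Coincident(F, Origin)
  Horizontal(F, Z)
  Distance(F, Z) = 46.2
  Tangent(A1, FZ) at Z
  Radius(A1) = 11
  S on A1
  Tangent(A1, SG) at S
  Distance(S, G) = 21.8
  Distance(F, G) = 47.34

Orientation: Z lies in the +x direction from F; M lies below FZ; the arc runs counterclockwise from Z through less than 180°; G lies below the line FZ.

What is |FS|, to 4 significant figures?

36.78

F is at the origin; FZ is horizontal with |FZ| = 46.2 and Z on the +x side, so Z = (46.20, 0.000). The tangent condition forces MZ to be normal to FZ, so M = Z + (0, -11) = (46.20, -11.00). Since MS ⟂ SG (tangency), |MG| = √(11.0² + 21.8²) = 24.42 regardless of where S sits on A1. So G lies on both circle(F, 47.34) and circle(M, 24.42); the below-FZ intersection is G = (34.49, -32.43). S is the foot of the tangent from G: S = (35.21, -10.64).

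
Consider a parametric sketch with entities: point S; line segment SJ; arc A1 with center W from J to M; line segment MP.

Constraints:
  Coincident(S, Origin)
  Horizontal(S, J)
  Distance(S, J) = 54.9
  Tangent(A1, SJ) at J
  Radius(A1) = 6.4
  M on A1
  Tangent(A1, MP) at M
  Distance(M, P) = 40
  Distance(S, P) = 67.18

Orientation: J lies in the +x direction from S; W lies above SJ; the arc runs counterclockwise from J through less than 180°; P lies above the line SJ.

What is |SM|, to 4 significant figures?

61.56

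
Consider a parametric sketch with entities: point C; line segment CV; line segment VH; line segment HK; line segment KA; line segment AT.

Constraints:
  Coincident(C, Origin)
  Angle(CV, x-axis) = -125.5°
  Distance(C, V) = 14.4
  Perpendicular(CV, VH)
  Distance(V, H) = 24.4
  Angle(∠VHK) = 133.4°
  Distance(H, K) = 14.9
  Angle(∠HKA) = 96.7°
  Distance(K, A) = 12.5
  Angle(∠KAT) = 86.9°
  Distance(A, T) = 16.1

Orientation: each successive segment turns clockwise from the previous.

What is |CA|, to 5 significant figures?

27.291

∠VHK = 133.4° gives HK at 97.900° from the x-axis; with |HK| = 14.9, K = (-30.274, 17.204). ∠HKA = 96.7° gives KA at 14.600° from the x-axis; with |KA| = 12.5, A = (-18.178, 20.355). Then |CA| = |A − C| = 27.291.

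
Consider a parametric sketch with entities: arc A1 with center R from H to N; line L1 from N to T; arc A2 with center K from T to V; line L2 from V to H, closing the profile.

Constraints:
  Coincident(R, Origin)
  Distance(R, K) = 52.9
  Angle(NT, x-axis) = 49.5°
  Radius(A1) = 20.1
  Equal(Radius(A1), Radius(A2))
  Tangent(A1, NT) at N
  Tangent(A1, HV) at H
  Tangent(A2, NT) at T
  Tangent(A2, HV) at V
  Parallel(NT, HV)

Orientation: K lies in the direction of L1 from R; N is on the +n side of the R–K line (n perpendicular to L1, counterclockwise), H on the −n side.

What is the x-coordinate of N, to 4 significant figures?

-15.28

The slot axis is L1's direction at 49.5°, so u = (cos 49.5°, sin 49.5°) = (0.6494, 0.7604) and n = (−sin 49.5°, cos 49.5°) = (-0.7604, 0.6494). R is at the origin and K lies 52.9 along u from R, so K = 52.9·u = (34.36, 40.23). Tangency of A1 to both parallel lines with radius 20.1 puts N and H at R ± 20.1·n: N = (-15.28, 13.05), H = (15.28, -13.05). So N.x = -15.28.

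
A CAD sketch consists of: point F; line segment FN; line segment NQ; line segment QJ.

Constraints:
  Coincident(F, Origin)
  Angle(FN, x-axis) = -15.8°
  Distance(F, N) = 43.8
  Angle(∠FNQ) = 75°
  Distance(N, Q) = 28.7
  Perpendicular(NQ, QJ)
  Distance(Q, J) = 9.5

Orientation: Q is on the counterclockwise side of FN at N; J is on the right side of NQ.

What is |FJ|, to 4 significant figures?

54.64

F is at the origin; FN runs at -15.8° with length 43.8, so N = 43.8·(cos -15.8°, sin -15.8°) = (42.15, -11.93). ∠FNQ = 75.0°, so NQ runs at -15.8° + (180° − 75.0°) = 89.20° from the x-axis; with |NQ| = 28.7, Q = N + 28.7·(cos 89.20°, sin 89.20°) = (42.55, 16.77). NQ ⟂ QJ; with |QJ| = 9.5 on the right of NQ, J = Q + 9.5·(0.9999, -0.01396) = (52.04, 16.64). Then |FJ| = |J − F| = 54.64.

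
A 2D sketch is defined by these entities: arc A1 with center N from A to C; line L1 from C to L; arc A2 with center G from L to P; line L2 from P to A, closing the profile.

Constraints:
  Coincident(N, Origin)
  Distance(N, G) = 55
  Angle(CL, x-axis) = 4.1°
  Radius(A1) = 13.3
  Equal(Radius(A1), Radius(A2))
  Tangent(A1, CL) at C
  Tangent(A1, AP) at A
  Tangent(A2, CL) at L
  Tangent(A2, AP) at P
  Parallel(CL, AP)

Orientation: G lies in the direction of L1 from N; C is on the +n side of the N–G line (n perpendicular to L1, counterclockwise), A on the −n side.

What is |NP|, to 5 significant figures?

56.585

The slot axis is L1's direction at 4.1°, so u = (cos 4.1°, sin 4.1°) = (0.99744, 0.071497) and n = (−sin 4.1°, cos 4.1°) = (-0.071497, 0.99744). N is at the origin and G lies 55.0 along u from N, so G = 55.0·u = (54.859, 3.9324). Tangency of A1 to both parallel lines with radius 13.3 puts C and A at N ± 13.3·n: C = (-0.95092, 13.266), A = (0.95092, -13.266). Equal radii place L and P the same way about G: L = G + 13.3·n = (53.908, 17.198), P = G − 13.3·n = (55.810, -9.3336). Then |NP| = |P − N| = 56.585.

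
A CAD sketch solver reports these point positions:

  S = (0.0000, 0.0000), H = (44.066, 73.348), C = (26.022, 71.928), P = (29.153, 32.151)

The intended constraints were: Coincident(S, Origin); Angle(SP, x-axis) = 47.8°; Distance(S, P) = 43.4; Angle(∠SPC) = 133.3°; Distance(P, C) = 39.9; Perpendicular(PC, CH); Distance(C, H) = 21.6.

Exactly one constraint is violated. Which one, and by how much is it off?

Distance(C, H) = 21.6 — off by 3.50.

S = (0.00, 0.00) ✓; SP at 47.80° ✓; |SP| = 43.40 ✓; ∠SPC = 133.3° ✓; |PC| = 39.90 ✓; ∠(PC, CH) = 90.00° ✓; |CH| = 18.10 ✗.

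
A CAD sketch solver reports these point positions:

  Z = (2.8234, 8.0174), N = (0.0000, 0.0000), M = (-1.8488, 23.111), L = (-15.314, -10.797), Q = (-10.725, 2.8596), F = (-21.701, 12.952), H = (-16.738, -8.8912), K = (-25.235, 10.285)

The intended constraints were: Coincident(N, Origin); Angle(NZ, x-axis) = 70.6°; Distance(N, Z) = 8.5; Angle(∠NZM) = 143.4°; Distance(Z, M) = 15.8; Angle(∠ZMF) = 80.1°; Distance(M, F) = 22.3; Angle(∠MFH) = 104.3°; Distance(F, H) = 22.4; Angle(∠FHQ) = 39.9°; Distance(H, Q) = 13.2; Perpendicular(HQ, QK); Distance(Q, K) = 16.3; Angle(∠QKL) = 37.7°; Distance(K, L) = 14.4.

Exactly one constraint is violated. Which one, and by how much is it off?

Distance(K, L) = 14.4 — off by 8.90.

N = (0.00, 0.00) ✓; NZ at 70.60° ✓; |NZ| = 8.500 ✓; ∠NZM = 143.4° ✓; |ZM| = 15.80 ✓; ∠ZMF = 80.10° ✓; |MF| = 22.30 ✓; ∠MFH = 104.3° ✓; |FH| = 22.40 ✓; ∠FHQ = 39.90° ✓; |HQ| = 13.20 ✓; ∠(HQ, QK) = 90.00° ✓; |QK| = 16.30 ✓; ∠QKL = 37.70° ✓; |KL| = 23.30 ✗.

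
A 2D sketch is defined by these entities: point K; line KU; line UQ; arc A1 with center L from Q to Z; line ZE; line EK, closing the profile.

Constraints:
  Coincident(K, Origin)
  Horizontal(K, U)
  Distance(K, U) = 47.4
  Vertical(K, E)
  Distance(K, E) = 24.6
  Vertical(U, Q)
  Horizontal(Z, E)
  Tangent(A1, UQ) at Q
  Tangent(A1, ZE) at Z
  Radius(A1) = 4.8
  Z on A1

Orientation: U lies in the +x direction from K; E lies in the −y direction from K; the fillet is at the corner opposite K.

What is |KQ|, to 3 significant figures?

51.4

K is at the origin; KU is horizontal with |KU| = 47.4 and U on the +x side, so U = (47.4, 0.00). K and E share the same x with |KE| = 24.6 and E on the −y side, so E = (0.00, -24.6). The virtual corner opposite K is at (47.4, -24.6). The tangent condition forces LQ to be normal to UQ and since A1 is tangent to ZE there, LZ ⟂ ZE, with radius 4.8, so the center L sits 4.8 in from both sides at L = (42.6, -19.8). That places the tangent points at Q = (47.4, -19.8) on UQ and Z = (42.6, -24.6) on ZE. Then |KQ| = |Q − K| = 51.4.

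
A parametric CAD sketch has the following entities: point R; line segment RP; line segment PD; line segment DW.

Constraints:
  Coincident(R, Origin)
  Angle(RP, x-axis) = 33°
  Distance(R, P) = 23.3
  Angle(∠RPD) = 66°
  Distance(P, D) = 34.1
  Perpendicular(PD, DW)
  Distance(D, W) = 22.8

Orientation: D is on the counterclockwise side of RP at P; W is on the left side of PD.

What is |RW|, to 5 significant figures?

24.670

R is at the origin; RP runs at 33.0° with length 23.3, so P = 23.3·(cos 33.0°, sin 33.0°) = (19.541, 12.690). ∠RPD = 66.0°, so PD runs at 33.0° + (180° − 66.0°) = 147.00° from the x-axis; with |PD| = 34.1, D = P + 34.1·(cos 147.00°, sin 147.00°) = (-9.0576, 31.262). The perpendicularity gives DW at right angles to PD; with |DW| = 22.8 on the left of PD, W = D + 22.8·(-0.54464, -0.83867) = (-21.475, 12.141). Then |RW| = |W − R| = 24.670.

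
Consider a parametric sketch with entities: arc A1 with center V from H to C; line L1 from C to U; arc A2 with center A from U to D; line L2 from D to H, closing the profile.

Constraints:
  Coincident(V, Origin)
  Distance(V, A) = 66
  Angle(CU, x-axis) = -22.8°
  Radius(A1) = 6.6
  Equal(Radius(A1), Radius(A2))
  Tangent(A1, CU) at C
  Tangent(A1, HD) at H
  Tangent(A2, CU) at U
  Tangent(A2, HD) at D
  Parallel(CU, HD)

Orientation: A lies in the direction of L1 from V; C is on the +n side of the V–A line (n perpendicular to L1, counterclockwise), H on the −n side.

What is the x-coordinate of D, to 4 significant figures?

58.29

The slot axis is L1's direction at -22.8°, so u = (cos -22.8°, sin -22.8°) = (0.9219, -0.3875) and n = (−sin -22.8°, cos -22.8°) = (0.3875, 0.9219). V is at the origin and A lies 66.0 along u from V, so A = 66.0·u = (60.84, -25.58). Tangency of A1 to both parallel lines with radius 6.6 puts C and H at V ± 6.6·n: C = (2.558, 6.084), H = (-2.558, -6.084). Equal radii place U and D the same way about A: U = A + 6.6·n = (63.40, -19.49), D = A − 6.6·n = (58.29, -31.66). So D.x = 58.29.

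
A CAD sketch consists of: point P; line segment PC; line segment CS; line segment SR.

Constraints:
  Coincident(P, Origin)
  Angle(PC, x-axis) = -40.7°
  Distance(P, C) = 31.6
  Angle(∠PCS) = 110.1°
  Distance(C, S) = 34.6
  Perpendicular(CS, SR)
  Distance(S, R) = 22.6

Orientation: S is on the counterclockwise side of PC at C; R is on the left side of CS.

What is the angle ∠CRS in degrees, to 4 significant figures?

56.85°

P is at the origin; PC runs at -40.7° with length 31.6, so C = 31.6·(cos -40.7°, sin -40.7°) = (23.96, -20.61). ∠PCS = 110.1°, so CS runs at -40.7° + (180° − 110.1°) = 29.20° from the x-axis; with |CS| = 34.6, S = C + 34.6·(cos 29.20°, sin 29.20°) = (54.16, -3.726). CS ⟂ SR; with |SR| = 22.6 on the left of CS, R = S + 22.6·(-0.4879, 0.8729) = (43.13, 16.00). Then cos ∠CRS = RC·RS / (|RC||RS|), giving 56.85°.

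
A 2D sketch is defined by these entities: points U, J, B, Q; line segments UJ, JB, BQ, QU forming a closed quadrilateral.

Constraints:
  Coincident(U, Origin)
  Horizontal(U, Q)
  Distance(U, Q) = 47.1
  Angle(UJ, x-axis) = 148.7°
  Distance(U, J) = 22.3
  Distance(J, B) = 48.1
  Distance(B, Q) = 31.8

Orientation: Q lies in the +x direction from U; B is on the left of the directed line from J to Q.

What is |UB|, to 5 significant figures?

36.805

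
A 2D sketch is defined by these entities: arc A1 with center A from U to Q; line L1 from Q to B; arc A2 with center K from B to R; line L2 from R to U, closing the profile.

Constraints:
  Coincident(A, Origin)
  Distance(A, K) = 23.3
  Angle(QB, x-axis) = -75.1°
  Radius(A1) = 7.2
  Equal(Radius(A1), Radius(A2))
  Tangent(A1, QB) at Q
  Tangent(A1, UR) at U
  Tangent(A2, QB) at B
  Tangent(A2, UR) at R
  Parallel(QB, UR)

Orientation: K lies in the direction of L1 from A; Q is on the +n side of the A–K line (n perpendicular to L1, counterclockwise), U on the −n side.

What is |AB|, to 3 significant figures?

24.4

The slot axis is L1's direction at -75.1°, so u = (cos -75.1°, sin -75.1°) = (0.257, -0.966) and n = (−sin -75.1°, cos -75.1°) = (0.966, 0.257). A is at the origin and K lies 23.3 along u from A, so K = 23.3·u = (5.99, -22.5). Tangency of A1 to both parallel lines with radius 7.2 puts Q and U at A ± 7.2·n: Q = (6.96, 1.85), U = (-6.96, -1.85). Equal radii place B and R the same way about K: B = K + 7.2·n = (12.9, -20.7), R = K − 7.2·n = (-0.967, -24.4). Then |AB| = |B − A| = 24.4.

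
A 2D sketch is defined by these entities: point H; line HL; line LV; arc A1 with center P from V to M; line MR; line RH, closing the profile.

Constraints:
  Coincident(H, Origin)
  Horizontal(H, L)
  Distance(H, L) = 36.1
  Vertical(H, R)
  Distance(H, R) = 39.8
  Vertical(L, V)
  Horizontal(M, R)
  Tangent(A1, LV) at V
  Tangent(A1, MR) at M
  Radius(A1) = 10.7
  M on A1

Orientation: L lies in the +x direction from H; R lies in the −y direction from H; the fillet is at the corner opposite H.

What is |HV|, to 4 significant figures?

46.37

H is at the origin; HL is horizontal with |HL| = 36.1 and L on the +x side, so L = (36.10, 0.000). H and R share the same x with |HR| = 39.8 and R on the −y side, so R = (0.000, -39.80). The virtual corner opposite H is at (36.10, -39.80). Tangency of A1 to LV means the radius PV is perpendicular to LV and since A1 is tangent to MR there, PM ⟂ MR, with radius 10.7, so the center P sits 10.7 in from both sides at P = (25.40, -29.10). That places the tangent points at V = (36.10, -29.10) on LV and M = (25.40, -39.80) on MR. Then |HV| = |V − H| = 46.37.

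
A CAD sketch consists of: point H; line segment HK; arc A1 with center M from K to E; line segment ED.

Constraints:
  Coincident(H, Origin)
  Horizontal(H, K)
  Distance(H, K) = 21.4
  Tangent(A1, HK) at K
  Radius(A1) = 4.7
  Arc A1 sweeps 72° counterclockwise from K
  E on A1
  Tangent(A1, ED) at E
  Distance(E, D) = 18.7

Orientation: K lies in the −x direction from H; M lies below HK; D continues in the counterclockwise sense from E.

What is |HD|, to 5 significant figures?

38.000

H is at the origin; HK is horizontal with |HK| = 21.4 and K on the −x side, so K = (-21.400, 0.0000). Since A1 is tangent to HK there, MK ⟂ HK, so M = K + (0, -4.7) = (-21.400, -4.7000). On A1, K sits at bearing 90° from M; a 72° counterclockwise sweep puts E at bearing 162°, so E = M + 4.7·(cos 162°, sin 162°) = (-25.870, -3.2476). A1 meets ED tangentially, so ME is at right angles to ED, so ED runs along (−sin 162°, cos 162°); with |ED| = 18.7, D = (-31.649, -21.032). Then |HD| = |D − H| = 38.000.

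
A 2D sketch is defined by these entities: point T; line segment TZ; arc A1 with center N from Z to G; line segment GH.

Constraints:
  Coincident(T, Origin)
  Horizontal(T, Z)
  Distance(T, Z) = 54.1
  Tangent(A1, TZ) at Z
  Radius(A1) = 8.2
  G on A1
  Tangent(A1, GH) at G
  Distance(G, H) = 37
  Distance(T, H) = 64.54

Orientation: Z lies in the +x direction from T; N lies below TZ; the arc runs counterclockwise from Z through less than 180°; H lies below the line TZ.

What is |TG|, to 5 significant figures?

46.632

Checks: T.y = 0.00, Z.y = 0.00 ✓; |NG| = 8.200 ✓; ∠(NG, GH) = 90.00° ✓; |GH| = 37.00 ✓; |TH| = 64.54 ✓.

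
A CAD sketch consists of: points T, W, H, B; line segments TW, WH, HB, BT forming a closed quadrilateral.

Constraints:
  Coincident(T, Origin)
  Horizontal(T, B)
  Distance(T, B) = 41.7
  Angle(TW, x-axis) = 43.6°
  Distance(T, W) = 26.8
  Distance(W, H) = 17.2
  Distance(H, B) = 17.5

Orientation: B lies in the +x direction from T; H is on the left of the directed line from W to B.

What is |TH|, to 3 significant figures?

40.2

Checks: T.y = 0.00, B.y = 0.00 ✓; |WH| = 17.20 ✓; |HB| = 17.50 ✓.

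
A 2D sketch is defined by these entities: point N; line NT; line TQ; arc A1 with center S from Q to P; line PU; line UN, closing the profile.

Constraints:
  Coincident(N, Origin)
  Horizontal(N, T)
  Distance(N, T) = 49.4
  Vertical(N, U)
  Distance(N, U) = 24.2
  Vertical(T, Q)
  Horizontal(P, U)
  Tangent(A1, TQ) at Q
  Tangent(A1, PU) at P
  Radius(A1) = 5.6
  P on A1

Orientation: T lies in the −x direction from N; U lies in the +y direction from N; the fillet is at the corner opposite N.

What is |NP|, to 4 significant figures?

50.04

N is at the origin; N and T share the same y with |NT| = 49.4 and T on the −x side, so T = (-49.40, 0.000). NU is vertical with |NU| = 24.2 and U on the +y side, so U = (0.000, 24.20). The virtual corner opposite N is at (-49.40, 24.20). Since A1 is tangent to TQ there, SQ ⟂ TQ and the tangent condition forces SP to be normal to PU, with radius 5.6, so the center S sits 5.6 in from both sides at S = (-43.80, 18.60). That places the tangent points at Q = (-49.40, 18.60) on TQ and P = (-43.80, 24.20) on PU. Then |NP| = |P − N| = 50.04.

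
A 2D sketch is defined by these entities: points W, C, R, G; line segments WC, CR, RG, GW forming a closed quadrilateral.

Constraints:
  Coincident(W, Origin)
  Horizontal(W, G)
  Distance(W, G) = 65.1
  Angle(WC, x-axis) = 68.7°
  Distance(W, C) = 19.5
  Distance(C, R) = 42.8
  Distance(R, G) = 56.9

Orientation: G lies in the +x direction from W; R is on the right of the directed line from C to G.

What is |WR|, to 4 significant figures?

27.69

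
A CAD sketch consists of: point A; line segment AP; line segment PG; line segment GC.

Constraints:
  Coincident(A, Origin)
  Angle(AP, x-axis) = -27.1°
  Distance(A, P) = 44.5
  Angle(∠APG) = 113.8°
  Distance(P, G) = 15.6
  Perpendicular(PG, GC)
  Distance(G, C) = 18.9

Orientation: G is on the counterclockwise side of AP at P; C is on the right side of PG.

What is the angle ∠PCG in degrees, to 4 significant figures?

39.54°

A is at the origin; AP runs at -27.1° with length 44.5, so P = 44.5·(cos -27.1°, sin -27.1°) = (39.61, -20.27). ∠APG = 113.8°, so PG runs at -27.1° + (180° − 113.8°) = 39.10° from the x-axis; with |PG| = 15.6, G = P + 15.6·(cos 39.10°, sin 39.10°) = (51.72, -10.43). PG ⟂ GC; with |GC| = 18.9 on the right of PG, C = G + 18.9·(0.6307, -0.7760) = (63.64, -25.10). Then cos ∠PCG = CP·CG / (|CP||CG|), giving 39.54°.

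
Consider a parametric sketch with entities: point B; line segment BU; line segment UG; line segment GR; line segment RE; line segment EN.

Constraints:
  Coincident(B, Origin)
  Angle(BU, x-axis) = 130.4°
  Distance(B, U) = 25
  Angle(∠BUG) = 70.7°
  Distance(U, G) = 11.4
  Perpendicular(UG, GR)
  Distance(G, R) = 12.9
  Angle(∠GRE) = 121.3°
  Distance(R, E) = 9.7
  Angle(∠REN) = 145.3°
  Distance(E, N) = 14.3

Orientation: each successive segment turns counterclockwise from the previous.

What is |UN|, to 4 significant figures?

20.41

B is at the origin; BU runs at 130.4° with length 25.0, so U = (-16.20, 19.04). ∠BUG = 70.7° gives UG at -120.3° from the x-axis; with |UG| = 11.4, G = (-21.95, 9.196). The perpendicularity gives GR at right angles to UG, so GR runs at -30.30°; with |GR| = 12.9, R = (-10.82, 2.687). ∠GRE = 121.3° gives RE at 28.40° from the x-axis; with |RE| = 9.7, E = (-2.284, 7.301). ∠REN = 145.3° gives EN at 63.10° from the x-axis; with |EN| = 14.3, N = (4.186, 20.05). Then |UN| = |N − U| = 20.41.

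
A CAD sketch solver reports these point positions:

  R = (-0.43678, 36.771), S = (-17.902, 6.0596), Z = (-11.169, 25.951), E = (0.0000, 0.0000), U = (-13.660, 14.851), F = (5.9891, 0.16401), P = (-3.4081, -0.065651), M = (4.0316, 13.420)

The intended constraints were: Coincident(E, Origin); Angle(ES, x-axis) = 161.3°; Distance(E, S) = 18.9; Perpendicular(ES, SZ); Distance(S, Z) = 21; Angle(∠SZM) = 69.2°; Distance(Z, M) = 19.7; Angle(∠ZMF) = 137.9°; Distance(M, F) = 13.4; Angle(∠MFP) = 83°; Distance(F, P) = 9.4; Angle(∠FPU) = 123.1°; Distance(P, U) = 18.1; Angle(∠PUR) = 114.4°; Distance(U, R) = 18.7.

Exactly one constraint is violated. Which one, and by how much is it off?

Distance(U, R) = 18.7 — off by 6.90.

E = (0.00, 0.00) ✓; ES at 161.3° ✓; |ES| = 18.90 ✓; ∠(ES, SZ) = 90.00° ✓; |SZ| = 21.00 ✓; ∠SZM = 69.20° ✓; |ZM| = 19.70 ✓; ∠ZMF = 137.9° ✓; |MF| = 13.40 ✓; ∠MFP = 83.00° ✓; |FP| = 9.400 ✓; ∠FPU = 123.1° ✓; |PU| = 18.10 ✓; ∠PUR = 114.4° ✓; |UR| = 25.60 ✗.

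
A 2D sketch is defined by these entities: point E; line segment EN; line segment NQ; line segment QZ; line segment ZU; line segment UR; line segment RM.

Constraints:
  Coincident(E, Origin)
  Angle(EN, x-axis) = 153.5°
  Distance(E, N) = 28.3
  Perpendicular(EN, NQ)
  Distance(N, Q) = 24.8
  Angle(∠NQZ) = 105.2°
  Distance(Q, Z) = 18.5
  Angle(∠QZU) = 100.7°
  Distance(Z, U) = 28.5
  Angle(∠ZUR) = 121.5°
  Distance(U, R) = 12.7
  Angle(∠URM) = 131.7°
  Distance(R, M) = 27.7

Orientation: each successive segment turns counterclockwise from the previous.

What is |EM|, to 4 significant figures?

34.04

E is at the origin; EN runs at 153.5° with length 28.3, so N = (-25.33, 12.63). The perpendicularity gives NQ at right angles to EN, so NQ runs at -116.5°; with |NQ| = 24.8, Q = (-36.39, -9.567). ∠NQZ = 105.2° gives QZ at -41.70° from the x-axis; with |QZ| = 18.5, Z = (-22.58, -21.87). ∠QZU = 100.7° gives ZU at 37.60° from the x-axis; with |ZU| = 28.5, U = (0.0007130, -4.485). ∠ZUR = 121.5° gives UR at 96.10° from the x-axis; with |UR| = 12.7, R = (-1.349, 8.143). ∠URM = 131.7° gives RM at 144.4° from the x-axis; with |RM| = 27.7, M = (-23.87, 24.27). Then |EM| = |M − E| = 34.04.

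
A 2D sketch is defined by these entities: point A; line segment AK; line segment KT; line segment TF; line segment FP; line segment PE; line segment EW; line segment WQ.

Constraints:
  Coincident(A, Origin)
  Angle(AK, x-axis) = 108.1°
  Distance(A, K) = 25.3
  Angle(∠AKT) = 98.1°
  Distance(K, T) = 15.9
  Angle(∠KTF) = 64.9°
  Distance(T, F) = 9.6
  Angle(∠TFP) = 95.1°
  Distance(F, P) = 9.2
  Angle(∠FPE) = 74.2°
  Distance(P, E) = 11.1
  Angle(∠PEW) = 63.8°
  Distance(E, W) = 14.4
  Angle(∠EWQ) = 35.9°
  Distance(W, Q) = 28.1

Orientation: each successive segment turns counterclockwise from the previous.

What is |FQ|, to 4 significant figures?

23.76

∠PEW = 63.8° gives EW at -108.0° from the x-axis; with |EW| = 14.4, W = (-22.44, 12.08). ∠EWQ = 35.9° gives WQ at 36.10° from the x-axis; with |WQ| = 28.1, Q = (0.2659, 28.63). Then |FQ| = |Q − F| = 23.76.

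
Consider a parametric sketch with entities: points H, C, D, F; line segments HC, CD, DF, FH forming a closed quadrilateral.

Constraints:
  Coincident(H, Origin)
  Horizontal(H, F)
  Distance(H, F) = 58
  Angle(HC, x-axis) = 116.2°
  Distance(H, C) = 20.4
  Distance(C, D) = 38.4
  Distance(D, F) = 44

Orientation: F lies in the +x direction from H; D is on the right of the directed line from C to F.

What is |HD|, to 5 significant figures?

19.148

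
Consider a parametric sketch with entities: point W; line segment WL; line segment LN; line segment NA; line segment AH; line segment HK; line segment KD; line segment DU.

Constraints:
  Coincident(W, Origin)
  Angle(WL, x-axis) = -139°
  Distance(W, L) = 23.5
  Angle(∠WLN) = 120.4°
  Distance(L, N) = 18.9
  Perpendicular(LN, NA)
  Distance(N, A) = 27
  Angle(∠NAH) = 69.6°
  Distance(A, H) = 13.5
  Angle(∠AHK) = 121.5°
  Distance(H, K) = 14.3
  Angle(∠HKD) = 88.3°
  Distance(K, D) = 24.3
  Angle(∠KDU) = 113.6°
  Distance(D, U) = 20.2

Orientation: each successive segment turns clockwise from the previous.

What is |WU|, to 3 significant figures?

50.4

W is at the origin; WL runs at -139.0° with length 23.5, so L = (-17.7, -15.4). ∠WLN = 120.4° gives LN at 161° from the x-axis; with |LN| = 18.9, N = (-35.6, -9.39). LN ⟂ NA, so NA runs at 71.4°; with |NA| = 27.0, A = (-27.0, 16.2). ∠NAH = 69.6° gives AH at -39.0° from the x-axis; with |AH| = 13.5, H = (-16.5, 7.70). ∠AHK = 121.5° gives HK at -97.5° from the x-axis; with |HK| = 14.3, K = (-18.4, -6.47). ∠HKD = 88.3° gives KD at 171° from the x-axis; with |KD| = 24.3, D = (-42.4, -2.59). ∠KDU = 113.6° gives DU at 104° from the x-axis; with |DU| = 20.2, U = (-47.4, 17.0). Then |WU| = |U − W| = 50.4.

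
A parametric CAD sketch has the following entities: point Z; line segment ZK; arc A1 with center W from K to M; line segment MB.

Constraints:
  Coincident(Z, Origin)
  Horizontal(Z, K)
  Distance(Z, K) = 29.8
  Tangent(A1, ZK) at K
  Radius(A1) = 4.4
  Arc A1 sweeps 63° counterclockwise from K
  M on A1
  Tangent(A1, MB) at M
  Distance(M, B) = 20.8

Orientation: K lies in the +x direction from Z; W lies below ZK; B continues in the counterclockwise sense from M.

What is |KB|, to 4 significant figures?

24.84

Z is at the origin; ZK is horizontal with |ZK| = 29.8 and K on the +x side, so K = (29.80, 0.000). The tangent condition forces WK to be normal to ZK, so W = K + (0, -4.4) = (29.80, -4.400). On A1, K sits at bearing 90° from W; a 63° counterclockwise sweep puts M at bearing 153°, so M = W + 4.4·(cos 153°, sin 153°) = (25.88, -2.402). Since A1 is tangent to MB there, WM ⟂ MB, so MB runs along (−sin 153°, cos 153°); with |MB| = 20.8, B = (16.44, -20.94). Then |KB| = |B − K| = 24.84.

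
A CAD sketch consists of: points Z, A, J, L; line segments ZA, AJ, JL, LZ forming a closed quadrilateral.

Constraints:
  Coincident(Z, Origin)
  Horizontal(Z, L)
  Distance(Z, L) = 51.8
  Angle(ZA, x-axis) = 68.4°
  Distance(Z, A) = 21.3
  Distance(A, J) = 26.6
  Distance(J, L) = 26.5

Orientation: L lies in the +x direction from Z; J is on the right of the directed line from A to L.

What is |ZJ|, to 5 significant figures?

25.303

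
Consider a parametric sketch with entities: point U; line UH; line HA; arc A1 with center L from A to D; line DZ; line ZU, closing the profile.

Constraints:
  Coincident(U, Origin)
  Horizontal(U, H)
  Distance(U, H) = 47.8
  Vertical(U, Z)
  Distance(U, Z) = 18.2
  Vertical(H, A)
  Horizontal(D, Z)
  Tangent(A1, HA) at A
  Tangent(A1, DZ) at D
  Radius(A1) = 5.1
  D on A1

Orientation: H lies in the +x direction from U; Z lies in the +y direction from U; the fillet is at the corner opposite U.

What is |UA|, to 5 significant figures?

49.563

U is at the origin; UH is horizontal with |UH| = 47.8 and H on the +x side, so H = (47.800, 0.0000). U and Z share the same x with |UZ| = 18.2 and Z on the +y side, so Z = (0.0000, 18.200). The virtual corner opposite U is at (47.800, 18.200). Tangency of A1 to HA means the radius LA is perpendicular to HA and A1 meets DZ tangentially, so LD is at right angles to DZ, with radius 5.1, so the center L sits 5.1 in from both sides at L = (42.700, 13.100). That places the tangent points at A = (47.800, 13.100) on HA and D = (42.700, 18.200) on DZ. Then |UA| = |A − U| = 49.563.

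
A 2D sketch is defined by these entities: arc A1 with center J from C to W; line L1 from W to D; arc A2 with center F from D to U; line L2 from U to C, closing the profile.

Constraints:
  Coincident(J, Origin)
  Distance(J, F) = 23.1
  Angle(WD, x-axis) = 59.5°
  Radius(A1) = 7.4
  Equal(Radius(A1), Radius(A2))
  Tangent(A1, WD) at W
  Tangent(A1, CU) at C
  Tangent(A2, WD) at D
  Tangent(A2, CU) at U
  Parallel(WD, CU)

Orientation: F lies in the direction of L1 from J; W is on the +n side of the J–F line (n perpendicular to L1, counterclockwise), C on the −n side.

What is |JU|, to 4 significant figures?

24.26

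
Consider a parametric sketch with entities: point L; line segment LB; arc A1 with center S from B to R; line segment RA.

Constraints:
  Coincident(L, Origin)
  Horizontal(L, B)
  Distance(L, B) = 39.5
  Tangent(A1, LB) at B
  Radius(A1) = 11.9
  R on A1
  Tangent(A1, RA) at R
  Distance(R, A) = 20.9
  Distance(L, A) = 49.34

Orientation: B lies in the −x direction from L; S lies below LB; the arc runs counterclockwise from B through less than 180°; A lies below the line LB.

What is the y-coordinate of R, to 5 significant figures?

-19.857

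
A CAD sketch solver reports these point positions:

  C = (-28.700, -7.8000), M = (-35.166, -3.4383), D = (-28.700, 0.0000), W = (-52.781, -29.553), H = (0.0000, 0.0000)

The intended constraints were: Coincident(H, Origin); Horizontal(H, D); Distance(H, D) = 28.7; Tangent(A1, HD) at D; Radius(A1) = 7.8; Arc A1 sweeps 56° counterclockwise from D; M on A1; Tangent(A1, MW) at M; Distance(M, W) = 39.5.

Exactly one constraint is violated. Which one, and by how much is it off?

Distance(M, W) = 39.5 — off by 8.00.

H = (0.00, 0.00) ✓; H.y = 0.00, D.y = 0.00 ✓; |HD| = 28.70 ✓; ∠(CD, DH) = 90.00° ✓; |CD| = 7.800 ✓; bearing(C→M) − bearing(C→D) = 56.00° ✓; |CM| = 7.800 ✓; ∠(CM, MW) = 90.00° ✓; |MW| = 31.50 ✗.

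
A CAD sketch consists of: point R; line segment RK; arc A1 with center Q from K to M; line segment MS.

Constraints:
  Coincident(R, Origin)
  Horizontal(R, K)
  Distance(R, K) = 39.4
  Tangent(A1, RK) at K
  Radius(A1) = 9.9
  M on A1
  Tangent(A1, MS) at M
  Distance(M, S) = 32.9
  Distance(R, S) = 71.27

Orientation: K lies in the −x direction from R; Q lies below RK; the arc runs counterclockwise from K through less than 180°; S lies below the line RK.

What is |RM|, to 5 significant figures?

48.903

Checks: |QM| = 9.900 ✓; ∠(QM, MS) = 90.00° ✓; |MS| = 32.90 ✓; |RS| = 71.27 ✓.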